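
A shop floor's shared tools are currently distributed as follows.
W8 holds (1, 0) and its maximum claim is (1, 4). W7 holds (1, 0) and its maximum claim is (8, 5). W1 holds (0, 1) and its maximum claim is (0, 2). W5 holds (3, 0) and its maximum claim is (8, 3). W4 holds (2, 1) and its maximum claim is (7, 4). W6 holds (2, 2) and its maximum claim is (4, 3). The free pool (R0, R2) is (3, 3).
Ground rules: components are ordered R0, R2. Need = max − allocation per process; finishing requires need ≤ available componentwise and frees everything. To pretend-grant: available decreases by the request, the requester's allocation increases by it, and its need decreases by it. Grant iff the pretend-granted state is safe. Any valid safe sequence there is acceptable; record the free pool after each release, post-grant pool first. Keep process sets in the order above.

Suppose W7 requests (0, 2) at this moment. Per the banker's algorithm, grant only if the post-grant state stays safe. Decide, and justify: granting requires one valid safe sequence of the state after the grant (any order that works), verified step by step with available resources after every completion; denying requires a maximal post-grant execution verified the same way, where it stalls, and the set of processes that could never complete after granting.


GRANT — the state after the grant stays safe, e.g. via W6, W4, W7, W8, W5, W1.
Key observation: even at the reduced pool (3, 1), W6 fits immediately, so safety survives the grant.
Check on the post-grant state, step by step:
  pool = (3, 1)
  run W6 (needs (2, 1), free (3, 1)); after release of (2, 2) the pool is (5, 3)
  run W4 (needs (5, 3), free (5, 3)); after release of (2, 1) the pool is (7, 4)
  run W7 (needs (7, 3), free (7, 4)); after release of (1, 2) the pool is (8, 6)
  run W8 (needs (0, 4), free (8, 6)); after release of (1, 0) the pool is (9, 6)
  run W5 (needs (5, 3), free (9, 6)); after release of (3, 0) the pool is (12, 6)
  run W1 (needs (0, 1), free (12, 6)); after release of (0, 1) the pool is (12, 7)


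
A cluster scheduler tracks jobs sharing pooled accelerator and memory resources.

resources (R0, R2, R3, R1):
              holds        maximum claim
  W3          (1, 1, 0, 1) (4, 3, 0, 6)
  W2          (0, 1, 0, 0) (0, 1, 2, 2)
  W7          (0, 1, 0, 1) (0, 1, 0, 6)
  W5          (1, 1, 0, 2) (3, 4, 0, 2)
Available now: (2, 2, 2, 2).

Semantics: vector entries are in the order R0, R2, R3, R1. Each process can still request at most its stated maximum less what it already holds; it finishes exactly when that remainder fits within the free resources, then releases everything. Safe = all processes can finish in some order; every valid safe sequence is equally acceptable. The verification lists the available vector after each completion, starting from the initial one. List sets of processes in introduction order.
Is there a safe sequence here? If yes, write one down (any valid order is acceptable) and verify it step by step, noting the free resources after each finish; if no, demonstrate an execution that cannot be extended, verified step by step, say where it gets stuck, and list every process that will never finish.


The state is UNSAFE.
Key observation: even finishing W2, W5 leaves just (3, 4, 2, 4) free — too little R1 for any of the remaining processes.
The run W2, W5 cannot be extended any further. Walking it through:
  pool = (2, 2, 2, 2)
  W2 needs (0, 0, 2, 2) <= (2, 2, 2, 2) -> finishes; pool += (0, 1, 0, 0) = (2, 3, 2, 2)
  W5 needs (2, 3, 0, 0) <= (2, 3, 2, 2) -> finishes; pool += (1, 1, 0, 2) = (3, 4, 2, 4)
  W3 cannot run: need (3, 2, 0, 5) vs free (3, 4, 2, 4) (insufficient R1)
  W7 cannot run: need (0, 0, 0, 5) vs free (3, 4, 2, 4) (insufficient R1)
Processes that can never finish: W3 and W7.


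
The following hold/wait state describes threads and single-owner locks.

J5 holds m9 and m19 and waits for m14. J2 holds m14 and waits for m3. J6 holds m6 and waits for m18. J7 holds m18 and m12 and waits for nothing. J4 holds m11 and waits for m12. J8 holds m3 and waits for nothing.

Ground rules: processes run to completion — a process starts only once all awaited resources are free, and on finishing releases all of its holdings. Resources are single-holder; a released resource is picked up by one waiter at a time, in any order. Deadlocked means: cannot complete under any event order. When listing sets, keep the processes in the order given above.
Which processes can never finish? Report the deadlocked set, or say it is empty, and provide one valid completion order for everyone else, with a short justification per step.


No process is deadlocked.
Key observation: no waiting chain loops back on itself — every chain ends at a process that waits on nothing, so everyone eventually runs.
The rest can finish in the order J8, J7, J4, J2, J6, J5.
Verifying each step:
  J8: no waits; runs immediately, freeing m3
  J7: no waits; runs immediately, freeing m18 and m12
  J4 waits on m12 — all released -> runs and releases m11
  J2 waits on m3 — all released -> runs and releases m14
  J6 waits on m18 — all released -> runs and releases m6
  J5 waits on m14 — all released -> runs and releases m9 and m19


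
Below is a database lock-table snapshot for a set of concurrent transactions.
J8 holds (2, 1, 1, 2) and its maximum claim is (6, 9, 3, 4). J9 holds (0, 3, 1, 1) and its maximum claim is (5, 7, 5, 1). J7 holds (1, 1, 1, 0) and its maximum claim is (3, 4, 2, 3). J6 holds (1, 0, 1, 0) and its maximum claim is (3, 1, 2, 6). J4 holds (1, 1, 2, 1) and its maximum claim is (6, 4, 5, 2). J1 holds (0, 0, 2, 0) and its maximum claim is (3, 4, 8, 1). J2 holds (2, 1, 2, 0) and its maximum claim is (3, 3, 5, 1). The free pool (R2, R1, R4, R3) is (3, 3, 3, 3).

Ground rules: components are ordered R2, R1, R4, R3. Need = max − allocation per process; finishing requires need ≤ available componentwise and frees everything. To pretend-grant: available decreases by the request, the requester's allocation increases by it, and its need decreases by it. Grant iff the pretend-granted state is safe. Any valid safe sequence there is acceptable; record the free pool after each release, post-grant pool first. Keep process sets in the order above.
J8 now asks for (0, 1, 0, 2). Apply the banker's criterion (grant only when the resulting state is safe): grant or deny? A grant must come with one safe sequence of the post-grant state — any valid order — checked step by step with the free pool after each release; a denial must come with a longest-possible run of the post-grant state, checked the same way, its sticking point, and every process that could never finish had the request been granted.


GRANT. The post-grant state is safe; one safe sequence: J2, J4, J9, J8, J1, J7, J6.
Key observation: post-grant, (3, 2, 3, 1) remains, and an order beginning with J2 completes everyone.
Step-by-step check of the post-grant state:
  pool = (3, 2, 3, 1)
  J2: need (1, 2, 3, 1) fits (3, 2, 3, 1); releases (2, 1, 2, 0), pool now (5, 3, 5, 1)
  J4: need (5, 3, 3, 1) fits (5, 3, 5, 1); releases (1, 1, 2, 1), pool now (6, 4, 7, 2)
  J9: need (5, 4, 4, 0) fits (6, 4, 7, 2); releases (0, 3, 1, 1), pool now (6, 7, 8, 3)
  J8: need (4, 7, 2, 0) fits (6, 7, 8, 3); releases (2, 2, 1, 4), pool now (8, 9, 9, 7)
  J1: need (3, 4, 6, 1) fits (8, 9, 9, 7); releases (0, 0, 2, 0), pool now (8, 9, 11, 7)
  J7: need (2, 3, 1, 3) fits (8, 9, 11, 7); releases (1, 1, 1, 0), pool now (9, 10, 12, 7)
  J6: need (2, 1, 1, 6) fits (9, 10, 12, 7); releases (1, 0, 1, 0), pool now (10, 10, 13, 7)


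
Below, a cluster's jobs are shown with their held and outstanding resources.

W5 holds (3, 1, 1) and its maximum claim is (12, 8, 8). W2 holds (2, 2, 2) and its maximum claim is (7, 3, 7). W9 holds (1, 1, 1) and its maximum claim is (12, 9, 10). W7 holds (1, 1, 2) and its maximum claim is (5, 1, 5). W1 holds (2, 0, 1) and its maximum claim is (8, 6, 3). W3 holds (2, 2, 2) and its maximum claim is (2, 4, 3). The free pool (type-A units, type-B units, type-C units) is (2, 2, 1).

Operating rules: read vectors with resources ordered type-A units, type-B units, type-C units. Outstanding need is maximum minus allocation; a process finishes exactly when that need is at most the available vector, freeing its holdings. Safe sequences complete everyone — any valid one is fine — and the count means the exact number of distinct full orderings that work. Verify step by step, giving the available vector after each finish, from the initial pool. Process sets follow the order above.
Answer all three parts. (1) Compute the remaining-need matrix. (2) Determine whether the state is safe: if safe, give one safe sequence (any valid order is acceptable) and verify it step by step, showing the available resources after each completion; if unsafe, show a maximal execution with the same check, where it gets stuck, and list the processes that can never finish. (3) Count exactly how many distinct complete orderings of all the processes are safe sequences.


(1) Outstanding need per process (order type-A units, type-B units, type-C units):
  W5: (9, 7, 7)
  W2: (5, 1, 5)
  W9: (11, 8, 9)
  W7: (4, 0, 3)
  W1: (6, 6, 2)
  W3: (0, 2, 1)
(2) SAFE, for example via the order W3, W7, W2, W1, W5, W9.
Key observation: W3 is the earliest step where a requested resource binds exactly: need (0, 2, 1), pool (2, 2, 1) at its turn.
Verifying each step:
  pool = (2, 2, 1)
  W3: need (0, 2, 1) fits (2, 2, 1); releases (2, 2, 2), pool now (4, 4, 3)
  W7: need (4, 0, 3) fits (4, 4, 3); releases (1, 1, 2), pool now (5, 5, 5)
  W2: need (5, 1, 5) fits (5, 5, 5); releases (2, 2, 2), pool now (7, 7, 7)
  W1: need (6, 6, 2) fits (7, 7, 7); releases (2, 0, 1), pool now (9, 7, 8)
  W5: need (9, 7, 7) fits (9, 7, 8); releases (3, 1, 1), pool now (12, 8, 9)
  W9: need (11, 8, 9) fits (12, 8, 9); releases (1, 1, 1), pool now (13, 9, 10)
(3) Exactly 1 of the possible complete orderings is a safe sequence.


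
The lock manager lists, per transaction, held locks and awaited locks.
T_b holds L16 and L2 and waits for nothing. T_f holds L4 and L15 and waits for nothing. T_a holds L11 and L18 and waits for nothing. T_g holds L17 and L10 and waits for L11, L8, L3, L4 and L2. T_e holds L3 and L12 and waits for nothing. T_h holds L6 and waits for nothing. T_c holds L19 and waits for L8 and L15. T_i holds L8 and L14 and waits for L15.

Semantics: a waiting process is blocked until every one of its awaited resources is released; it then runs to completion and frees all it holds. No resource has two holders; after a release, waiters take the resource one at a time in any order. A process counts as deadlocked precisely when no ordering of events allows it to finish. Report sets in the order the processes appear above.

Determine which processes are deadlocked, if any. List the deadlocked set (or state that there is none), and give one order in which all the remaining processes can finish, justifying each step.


No process is deadlocked.
Key observation: the wait relation is loop-free; peeling off processes with no waits unwinds the whole state.
A valid finishing order for the others: T_e, T_h, T_f, T_i, T_a, T_b, T_g, T_c.
Check, step by step:
  run T_e (it waits on nothing); releases L3 and L12
  run T_h (it waits on nothing); releases L6
  run T_f (it waits on nothing); releases L4 and L15
  T_i waits on L15 — all released -> runs and releases L8 and L14
  run T_a (it waits on nothing); releases L11 and L18
  run T_b (it waits on nothing); releases L16 and L2
  T_g waits on L11, L8, L3, L4 and L2 — all released -> runs and releases L17 and L10
  T_c waits on L8 and L15 — all released -> runs and releases L19


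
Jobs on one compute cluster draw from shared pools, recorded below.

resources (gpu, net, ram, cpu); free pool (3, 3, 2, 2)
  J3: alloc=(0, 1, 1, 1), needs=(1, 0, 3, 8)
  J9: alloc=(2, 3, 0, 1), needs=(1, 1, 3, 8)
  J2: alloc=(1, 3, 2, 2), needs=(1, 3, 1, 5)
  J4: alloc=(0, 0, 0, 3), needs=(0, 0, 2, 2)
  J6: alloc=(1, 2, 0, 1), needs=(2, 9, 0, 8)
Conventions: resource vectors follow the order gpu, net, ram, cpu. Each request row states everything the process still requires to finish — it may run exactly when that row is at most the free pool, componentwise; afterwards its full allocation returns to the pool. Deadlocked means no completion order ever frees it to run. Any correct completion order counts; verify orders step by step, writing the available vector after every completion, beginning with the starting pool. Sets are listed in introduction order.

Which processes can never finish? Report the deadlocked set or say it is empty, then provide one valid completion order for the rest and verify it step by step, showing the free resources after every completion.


Deadlocked: J3, J9 and J6.
Key observation: even finishing J4, J2 leaves just (4, 6, 4, 7) free — too little cpu for any of the remaining processes.
The rest can finish in the order J4, J2. Check, step by step:
  pool = (3, 3, 2, 2)
  J4 needs (0, 0, 2, 2) <= (3, 3, 2, 2) -> finishes; pool += (0, 0, 0, 3) = (3, 3, 2, 5)
  J2 needs (1, 3, 1, 5) <= (3, 3, 2, 5) -> finishes; pool += (1, 3, 2, 2) = (4, 6, 4, 7)
The stuck group stays short no matter what:
  J3 cannot run: need (1, 0, 3, 8) vs free (4, 6, 4, 7) (insufficient cpu)
  J9 cannot run: need (1, 1, 3, 8) vs free (4, 6, 4, 7) (insufficient cpu)
  J6 cannot run: need (2, 9, 0, 8) vs free (4, 6, 4, 7) (insufficient net and cpu)


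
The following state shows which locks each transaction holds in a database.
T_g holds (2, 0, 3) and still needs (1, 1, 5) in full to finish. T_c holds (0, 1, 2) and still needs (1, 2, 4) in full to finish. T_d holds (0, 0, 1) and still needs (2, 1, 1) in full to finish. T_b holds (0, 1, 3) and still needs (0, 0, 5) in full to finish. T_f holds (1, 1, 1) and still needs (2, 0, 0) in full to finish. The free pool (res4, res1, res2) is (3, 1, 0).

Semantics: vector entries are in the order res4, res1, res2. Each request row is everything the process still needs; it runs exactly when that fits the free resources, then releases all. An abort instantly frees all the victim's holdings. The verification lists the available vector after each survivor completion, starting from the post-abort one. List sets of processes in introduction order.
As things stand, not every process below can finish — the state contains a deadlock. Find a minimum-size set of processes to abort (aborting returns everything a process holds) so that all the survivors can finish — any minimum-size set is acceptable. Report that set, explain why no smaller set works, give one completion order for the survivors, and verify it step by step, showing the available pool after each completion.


Minimum abort set: T_g.
Key observation: the deadlocked T_b becomes finishable only because T_g released (2, 0, 3); it completes at step 3 below.
Why nothing smaller works: aborting no one leaves the state deadlocked as given.
The survivors complete as T_d, T_f, T_b, T_c. Walking it through (starting from the post-abort pool):
  pool = (5, 1, 3)
  T_d: need (2, 1, 1) fits (5, 1, 3); releases (0, 0, 1), pool now (5, 1, 4)
  T_f: need (2, 0, 0) fits (5, 1, 4); releases (1, 1, 1), pool now (6, 2, 5)
  T_b: need (0, 0, 5) fits (6, 2, 5); releases (0, 1, 3), pool now (6, 3, 8)
  T_c: need (1, 2, 4) fits (6, 3, 8); releases (0, 1, 2), pool now (6, 4, 10)


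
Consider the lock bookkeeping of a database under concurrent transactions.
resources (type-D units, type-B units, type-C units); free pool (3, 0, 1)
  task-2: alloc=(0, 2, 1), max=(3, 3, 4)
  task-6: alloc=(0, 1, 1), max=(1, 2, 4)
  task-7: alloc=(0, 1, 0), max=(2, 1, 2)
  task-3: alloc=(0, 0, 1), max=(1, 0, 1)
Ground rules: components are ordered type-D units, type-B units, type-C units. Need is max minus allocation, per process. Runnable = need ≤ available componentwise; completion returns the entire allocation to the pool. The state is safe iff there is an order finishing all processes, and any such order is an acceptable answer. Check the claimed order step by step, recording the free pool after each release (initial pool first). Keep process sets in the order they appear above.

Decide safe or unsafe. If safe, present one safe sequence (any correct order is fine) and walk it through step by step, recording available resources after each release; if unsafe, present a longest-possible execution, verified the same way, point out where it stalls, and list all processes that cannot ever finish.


UNSAFE.
Key observation: type-C units is the bottleneck — with task-3, task-7 done the pool holds (3, 1, 2), short of every remaining need.
Going as far as possible: task-3, task-7; after that, nothing fits. Verifying each step:
  pool = (3, 0, 1)
  run task-3 (needs (1, 0, 0), free (3, 0, 1)); after release of (0, 0, 1) the pool is (3, 0, 2)
  run task-7 (needs (2, 0, 2), free (3, 0, 2)); after release of (0, 1, 0) the pool is (3, 1, 2)
  task-2 still needs (3, 1, 3) but only (3, 1, 2) is free — short on type-C units
  task-6 still needs (1, 1, 3) but only (3, 1, 2) is free — short on type-C units
Permanently blocked: task-2 and task-6.


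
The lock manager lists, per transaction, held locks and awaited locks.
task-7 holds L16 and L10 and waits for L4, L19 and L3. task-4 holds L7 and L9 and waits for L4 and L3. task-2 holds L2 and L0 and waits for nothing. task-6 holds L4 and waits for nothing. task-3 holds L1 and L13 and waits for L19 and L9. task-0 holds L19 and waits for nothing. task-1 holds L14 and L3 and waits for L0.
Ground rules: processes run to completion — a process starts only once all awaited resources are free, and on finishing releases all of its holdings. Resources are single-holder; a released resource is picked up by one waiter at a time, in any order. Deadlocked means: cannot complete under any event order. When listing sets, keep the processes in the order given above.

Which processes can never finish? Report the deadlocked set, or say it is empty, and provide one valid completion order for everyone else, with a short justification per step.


Nothing here is deadlocked.
Key observation: there is no circular wait here — follow any chain and it reaches a process that is free to run now.
The rest can finish in the order task-2, task-6, task-0, task-1, task-7, task-4, task-3.
Walking it through:
  task-2: no waits; runs immediately, freeing L2 and L0
  task-6: no waits; runs immediately, freeing L4
  task-0: no waits; runs immediately, freeing L19
  run task-1 (all its waits — L0 — are resolved); releases L14 and L3
  run task-7 (all its waits — L4, L19 and L3 — are resolved); releases L16 and L10
  run task-4 (all its waits — L4 and L3 — are resolved); releases L7 and L9
  run task-3 (all its waits — L19 and L9 — are resolved); releases L1 and L13


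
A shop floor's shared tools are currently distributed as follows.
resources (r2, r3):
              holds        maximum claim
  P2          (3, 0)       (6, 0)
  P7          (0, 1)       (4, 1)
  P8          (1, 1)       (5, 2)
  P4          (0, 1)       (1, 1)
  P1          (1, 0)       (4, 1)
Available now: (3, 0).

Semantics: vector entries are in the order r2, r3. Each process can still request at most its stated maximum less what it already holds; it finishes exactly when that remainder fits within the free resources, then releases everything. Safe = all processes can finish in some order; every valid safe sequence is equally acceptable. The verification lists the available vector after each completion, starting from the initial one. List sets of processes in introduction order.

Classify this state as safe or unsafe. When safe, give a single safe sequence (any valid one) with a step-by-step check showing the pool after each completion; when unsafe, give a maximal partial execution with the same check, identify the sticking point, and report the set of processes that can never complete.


SAFE — a valid safe sequence is P4, P2, P1, P8, P7.
Key observation: the first exact fit in this order is P2 — it needs (3, 0) with (3, 1) free, meeting a requested resource to the last unit.
Step-by-step check:
  pool = (3, 0)
  run P4 (needs (1, 0), free (3, 0)); after release of (0, 1) the pool is (3, 1)
  run P2 (needs (3, 0), free (3, 1)); after release of (3, 0) the pool is (6, 1)
  run P1 (needs (3, 1), free (6, 1)); after release of (1, 0) the pool is (7, 1)
  run P8 (needs (4, 1), free (7, 1)); after release of (1, 1) the pool is (8, 2)
  run P7 (needs (4, 0), free (8, 2)); after release of (0, 1) the pool is (8, 3)


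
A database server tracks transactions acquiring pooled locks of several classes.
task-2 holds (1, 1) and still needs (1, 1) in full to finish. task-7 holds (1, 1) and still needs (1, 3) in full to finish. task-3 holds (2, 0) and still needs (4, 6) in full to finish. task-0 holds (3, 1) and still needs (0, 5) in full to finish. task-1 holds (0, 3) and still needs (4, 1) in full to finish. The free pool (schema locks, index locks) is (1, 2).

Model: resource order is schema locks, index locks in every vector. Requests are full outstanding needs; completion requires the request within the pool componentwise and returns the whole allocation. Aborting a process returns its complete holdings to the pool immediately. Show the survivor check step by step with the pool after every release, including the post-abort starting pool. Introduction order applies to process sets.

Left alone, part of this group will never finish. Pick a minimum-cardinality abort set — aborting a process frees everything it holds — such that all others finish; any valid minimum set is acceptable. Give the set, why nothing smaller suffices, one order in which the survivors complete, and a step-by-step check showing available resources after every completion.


The answer: abort task-3.
Key observation: no ordering could ever have run task-1 before the abort of task-3; with (2, 0) back in the pool it fits at step 2.
Minimality: the empty abort set fails — the state is deadlocked as it stands.
One survivor order: task-2, task-1, task-0, task-7. Step-by-step check (post-abort pool first):
  pool = (3, 2)
  task-2 needs (1, 1) <= (3, 2) -> finishes; pool += (1, 1) = (4, 3)
  task-1 needs (4, 1) <= (4, 3) -> finishes; pool += (0, 3) = (4, 6)
  task-0 needs (0, 5) <= (4, 6) -> finishes; pool += (3, 1) = (7, 7)
  task-7 needs (1, 3) <= (7, 7) -> finishes; pool += (1, 1) = (8, 8)


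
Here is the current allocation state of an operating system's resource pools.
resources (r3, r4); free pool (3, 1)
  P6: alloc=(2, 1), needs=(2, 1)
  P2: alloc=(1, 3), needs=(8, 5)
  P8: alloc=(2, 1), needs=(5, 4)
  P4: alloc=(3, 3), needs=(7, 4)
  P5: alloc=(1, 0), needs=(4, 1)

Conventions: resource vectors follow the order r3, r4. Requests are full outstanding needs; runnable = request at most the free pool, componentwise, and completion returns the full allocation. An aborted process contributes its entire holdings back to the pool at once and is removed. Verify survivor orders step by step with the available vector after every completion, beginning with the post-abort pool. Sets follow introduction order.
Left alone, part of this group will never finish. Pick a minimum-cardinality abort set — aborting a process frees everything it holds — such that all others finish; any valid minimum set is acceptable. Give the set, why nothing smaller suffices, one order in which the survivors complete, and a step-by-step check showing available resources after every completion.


Minimum abort set: P2.
Key observation: P8 was stuck for good until P2 gave back (1, 3); in the order shown it finishes at step 2.
Minimality: the empty abort set fails — the state is deadlocked as it stands.
The survivors complete as P6, P8, P4, P5. Verifying each step (starting from the post-abort pool):
  pool = (4, 4)
  P6: need (2, 1) fits (4, 4); releases (2, 1), pool now (6, 5)
  P8: need (5, 4) fits (6, 5); releases (2, 1), pool now (8, 6)
  P4: need (7, 4) fits (8, 6); releases (3, 3), pool now (11, 9)
  P5: need (4, 1) fits (11, 9); releases (1, 0), pool now (12, 9)


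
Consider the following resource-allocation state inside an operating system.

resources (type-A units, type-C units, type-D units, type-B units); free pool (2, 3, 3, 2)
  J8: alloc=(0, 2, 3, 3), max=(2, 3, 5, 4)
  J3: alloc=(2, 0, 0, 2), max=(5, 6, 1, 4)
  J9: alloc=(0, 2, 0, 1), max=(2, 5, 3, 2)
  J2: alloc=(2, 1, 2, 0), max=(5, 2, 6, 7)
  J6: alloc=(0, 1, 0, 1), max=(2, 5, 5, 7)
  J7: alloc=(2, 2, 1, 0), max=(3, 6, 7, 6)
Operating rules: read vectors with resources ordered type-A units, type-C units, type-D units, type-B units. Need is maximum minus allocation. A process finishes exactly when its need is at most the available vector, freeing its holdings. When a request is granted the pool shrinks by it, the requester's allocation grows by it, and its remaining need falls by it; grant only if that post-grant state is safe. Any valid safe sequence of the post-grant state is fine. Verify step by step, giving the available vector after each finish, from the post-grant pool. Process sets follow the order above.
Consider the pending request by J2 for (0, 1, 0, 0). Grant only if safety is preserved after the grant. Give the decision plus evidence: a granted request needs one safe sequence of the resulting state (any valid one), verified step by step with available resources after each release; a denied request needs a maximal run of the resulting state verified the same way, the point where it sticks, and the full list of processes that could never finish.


GRANT. The post-grant state is safe; one safe sequence: J8, J9, J7, J6, J3, J2.
Key observation: even at the reduced pool (2, 2, 3, 2), J8 fits immediately, so safety survives the grant.
Step-by-step check of the post-grant state:
  pool = (2, 2, 3, 2)
  run J8 (needs (2, 1, 2, 1), free (2, 2, 3, 2)); after release of (0, 2, 3, 3) the pool is (2, 4, 6, 5)
  run J9 (needs (2, 3, 3, 1), free (2, 4, 6, 5)); after release of (0, 2, 0, 1) the pool is (2, 6, 6, 6)
  run J7 (needs (1, 4, 6, 6), free (2, 6, 6, 6)); after release of (2, 2, 1, 0) the pool is (4, 8, 7, 6)
  run J6 (needs (2, 4, 5, 6), free (4, 8, 7, 6)); after release of (0, 1, 0, 1) the pool is (4, 9, 7, 7)
  run J3 (needs (3, 6, 1, 2), free (4, 9, 7, 7)); after release of (2, 0, 0, 2) the pool is (6, 9, 7, 9)
  run J2 (needs (3, 0, 4, 7), free (6, 9, 7, 9)); after release of (2, 2, 2, 0) the pool is (8, 11, 9, 9)


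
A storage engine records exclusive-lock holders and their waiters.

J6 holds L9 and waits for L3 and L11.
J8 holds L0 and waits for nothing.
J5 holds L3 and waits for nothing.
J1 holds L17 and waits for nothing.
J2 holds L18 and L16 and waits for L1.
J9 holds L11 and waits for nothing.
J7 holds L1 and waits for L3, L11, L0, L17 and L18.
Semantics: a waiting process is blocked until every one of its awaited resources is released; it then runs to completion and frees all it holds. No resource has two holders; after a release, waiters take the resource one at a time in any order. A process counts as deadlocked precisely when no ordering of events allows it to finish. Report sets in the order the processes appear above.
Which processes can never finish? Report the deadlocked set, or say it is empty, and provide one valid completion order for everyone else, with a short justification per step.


The deadlocked set is J2 and J7.
Key observation: nobody on the ring J2 -> J7 -> J2 can start until another member finishes, which never happens; no other process is dragged down with it.
One completion order for the rest: J5, J8, J9, J6, J1.
Walking it through:
  run J5 (it waits on nothing); releases L3
  run J8 (it waits on nothing); releases L0
  run J9 (it waits on nothing); releases L11
  J6 waits on L3 and L11 — all released -> runs and releases L9
  run J1 (it waits on nothing); releases L17


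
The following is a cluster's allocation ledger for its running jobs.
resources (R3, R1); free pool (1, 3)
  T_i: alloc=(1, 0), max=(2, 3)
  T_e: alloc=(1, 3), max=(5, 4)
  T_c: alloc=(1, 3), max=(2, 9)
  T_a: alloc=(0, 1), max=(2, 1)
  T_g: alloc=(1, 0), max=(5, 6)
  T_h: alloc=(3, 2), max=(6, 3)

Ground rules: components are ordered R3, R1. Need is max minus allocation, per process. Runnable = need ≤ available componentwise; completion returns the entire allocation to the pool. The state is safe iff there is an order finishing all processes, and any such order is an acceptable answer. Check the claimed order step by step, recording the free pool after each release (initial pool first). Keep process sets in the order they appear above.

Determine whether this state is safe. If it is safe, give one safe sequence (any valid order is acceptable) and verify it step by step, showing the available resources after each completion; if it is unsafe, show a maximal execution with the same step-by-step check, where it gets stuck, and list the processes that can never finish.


UNSAFE.
Key observation: after T_i, T_a the pool peaks at (2, 4), and each blocked process is short somewhere: T_e on R3; T_c on R1; T_g on R3, R1; T_h on R3.
A maximal execution: T_i, T_a — then nothing else fits. Walking it through:
  pool = (1, 3)
  T_i: need (1, 3) fits (1, 3); releases (1, 0), pool now (2, 3)
  T_a: need (2, 0) fits (2, 3); releases (0, 1), pool now (2, 4)
  blocked: T_e wants (4, 1), pool (2, 4) — not enough R3
  blocked: T_c wants (1, 6), pool (2, 4) — not enough R1
  blocked: T_g wants (4, 6), pool (2, 4) — not enough R3 and R1
  blocked: T_h wants (3, 1), pool (2, 4) — not enough R3
Processes that can never finish: T_e, T_c, T_g and T_h.


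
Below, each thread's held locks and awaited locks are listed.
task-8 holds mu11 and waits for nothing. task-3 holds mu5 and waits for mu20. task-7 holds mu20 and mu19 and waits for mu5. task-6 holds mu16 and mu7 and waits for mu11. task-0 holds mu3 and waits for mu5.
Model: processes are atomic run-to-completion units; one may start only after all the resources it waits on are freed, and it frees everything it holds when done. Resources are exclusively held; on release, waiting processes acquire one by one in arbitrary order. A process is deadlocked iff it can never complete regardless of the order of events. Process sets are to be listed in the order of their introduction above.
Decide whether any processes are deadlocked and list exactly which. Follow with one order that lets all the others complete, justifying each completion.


Deadlocked set: task-3, task-7 and task-0.
Key observation: the waits loop around task-3 -> task-7 -> task-3 with no way out; task-0 waits into the deadlock from upstream.
The rest can finish in the order task-8, task-6.
Walking it through:
  task-8 waits on nothing -> runs at once and releases mu11
  task-6 waits on mu11 — all released -> runs and releases mu16 and mu7


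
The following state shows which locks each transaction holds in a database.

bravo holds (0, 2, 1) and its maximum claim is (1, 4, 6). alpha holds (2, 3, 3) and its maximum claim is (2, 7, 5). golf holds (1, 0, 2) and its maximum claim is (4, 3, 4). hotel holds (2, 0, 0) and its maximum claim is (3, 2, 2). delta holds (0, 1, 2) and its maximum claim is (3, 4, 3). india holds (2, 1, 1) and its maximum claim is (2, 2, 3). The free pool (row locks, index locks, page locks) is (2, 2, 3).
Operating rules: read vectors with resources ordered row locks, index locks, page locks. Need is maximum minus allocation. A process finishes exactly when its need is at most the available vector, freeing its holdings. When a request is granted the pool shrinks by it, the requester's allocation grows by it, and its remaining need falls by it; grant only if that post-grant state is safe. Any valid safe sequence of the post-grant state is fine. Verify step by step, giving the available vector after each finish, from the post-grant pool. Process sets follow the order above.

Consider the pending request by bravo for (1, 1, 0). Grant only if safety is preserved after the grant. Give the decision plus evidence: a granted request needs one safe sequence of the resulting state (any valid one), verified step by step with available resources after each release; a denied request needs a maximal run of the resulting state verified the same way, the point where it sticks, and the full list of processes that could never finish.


DENY. Granting would leave the state unsafe.
Key observation: after india, hotel the pool peaks at (5, 2, 4), and each blocked process is short somewhere: bravo on page locks; alpha on index locks; golf on index locks; delta on index locks.
Pretend the grant happened; the run india, hotel goes as far as possible. Walking it through:
  pool = (1, 1, 3)
  india needs (0, 1, 2) <= (1, 1, 3) -> finishes; pool += (2, 1, 1) = (3, 2, 4)
  hotel needs (1, 2, 2) <= (3, 2, 4) -> finishes; pool += (2, 0, 0) = (5, 2, 4)
  bravo still needs (0, 1, 5) but only (5, 2, 4) is free — short on page locks
  alpha still needs (0, 4, 2) but only (5, 2, 4) is free — short on index locks
  golf still needs (3, 3, 2) but only (5, 2, 4) is free — short on index locks
  delta still needs (3, 3, 1) but only (5, 2, 4) is free — short on index locks
Processes that could never finish after the grant: bravo, alpha, golf and delta.


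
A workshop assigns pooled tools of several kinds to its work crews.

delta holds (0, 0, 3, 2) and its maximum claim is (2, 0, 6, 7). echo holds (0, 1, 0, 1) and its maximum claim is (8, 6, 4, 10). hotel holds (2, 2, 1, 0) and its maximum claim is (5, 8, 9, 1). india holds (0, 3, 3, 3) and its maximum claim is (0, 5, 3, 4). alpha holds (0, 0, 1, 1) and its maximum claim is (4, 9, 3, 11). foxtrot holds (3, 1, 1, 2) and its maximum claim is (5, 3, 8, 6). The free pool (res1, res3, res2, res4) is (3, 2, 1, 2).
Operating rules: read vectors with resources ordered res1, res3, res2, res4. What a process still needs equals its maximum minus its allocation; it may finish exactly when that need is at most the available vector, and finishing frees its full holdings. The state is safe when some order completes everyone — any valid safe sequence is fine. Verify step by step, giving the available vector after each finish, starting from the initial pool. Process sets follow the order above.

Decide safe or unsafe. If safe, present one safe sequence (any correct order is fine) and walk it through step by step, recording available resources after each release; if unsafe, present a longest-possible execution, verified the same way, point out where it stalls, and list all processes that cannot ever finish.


SAFE — a valid safe sequence is india, delta, foxtrot, hotel, echo, alpha.
Key observation: india marks the first exact bind of the order: its need (0, 2, 0, 1) fits the free (3, 2, 1, 2) with zero slack on a requested resource.
Step-by-step check:
  pool = (3, 2, 1, 2)
  run india (needs (0, 2, 0, 1), free (3, 2, 1, 2)); after release of (0, 3, 3, 3) the pool is (3, 5, 4, 5)
  run delta (needs (2, 0, 3, 5), free (3, 5, 4, 5)); after release of (0, 0, 3, 2) the pool is (3, 5, 7, 7)
  run foxtrot (needs (2, 2, 7, 4), free (3, 5, 7, 7)); after release of (3, 1, 1, 2) the pool is (6, 6, 8, 9)
  run hotel (needs (3, 6, 8, 1), free (6, 6, 8, 9)); after release of (2, 2, 1, 0) the pool is (8, 8, 9, 9)
  run echo (needs (8, 5, 4, 9), free (8, 8, 9, 9)); after release of (0, 1, 0, 1) the pool is (8, 9, 9, 10)
  run alpha (needs (4, 9, 2, 10), free (8, 9, 9, 10)); after release of (0, 0, 1, 1) the pool is (8, 9, 10, 11)


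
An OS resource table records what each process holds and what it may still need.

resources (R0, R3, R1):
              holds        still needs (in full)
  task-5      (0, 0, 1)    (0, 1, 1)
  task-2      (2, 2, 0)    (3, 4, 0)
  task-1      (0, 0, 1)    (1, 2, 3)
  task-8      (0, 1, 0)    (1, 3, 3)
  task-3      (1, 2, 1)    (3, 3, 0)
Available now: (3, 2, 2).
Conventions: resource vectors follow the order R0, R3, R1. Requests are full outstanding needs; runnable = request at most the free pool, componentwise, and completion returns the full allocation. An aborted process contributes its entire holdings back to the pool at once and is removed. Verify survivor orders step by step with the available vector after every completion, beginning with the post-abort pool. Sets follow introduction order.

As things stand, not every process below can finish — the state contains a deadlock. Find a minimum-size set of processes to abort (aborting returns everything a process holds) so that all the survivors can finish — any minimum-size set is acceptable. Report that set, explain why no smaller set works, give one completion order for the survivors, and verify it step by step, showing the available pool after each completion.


Abort task-2.
Key observation: task-8 had no path to completion before; after the abort of task-2 ((2, 2, 0) returned), step 2 is where it fits.
No smaller set exists: with zero aborts the deadlock remains.
Survivors finish in the order: task-5, task-8, task-1, task-3. Check, step by step (pool after the aborts first):
  pool = (5, 4, 2)
  task-5: need (0, 1, 1) fits (5, 4, 2); releases (0, 0, 1), pool now (5, 4, 3)
  task-8: need (1, 3, 3) fits (5, 4, 3); releases (0, 1, 0), pool now (5, 5, 3)
  task-1: need (1, 2, 3) fits (5, 5, 3); releases (0, 0, 1), pool now (5, 5, 4)
  task-3: need (3, 3, 0) fits (5, 5, 4); releases (1, 2, 1), pool now (6, 7, 5)


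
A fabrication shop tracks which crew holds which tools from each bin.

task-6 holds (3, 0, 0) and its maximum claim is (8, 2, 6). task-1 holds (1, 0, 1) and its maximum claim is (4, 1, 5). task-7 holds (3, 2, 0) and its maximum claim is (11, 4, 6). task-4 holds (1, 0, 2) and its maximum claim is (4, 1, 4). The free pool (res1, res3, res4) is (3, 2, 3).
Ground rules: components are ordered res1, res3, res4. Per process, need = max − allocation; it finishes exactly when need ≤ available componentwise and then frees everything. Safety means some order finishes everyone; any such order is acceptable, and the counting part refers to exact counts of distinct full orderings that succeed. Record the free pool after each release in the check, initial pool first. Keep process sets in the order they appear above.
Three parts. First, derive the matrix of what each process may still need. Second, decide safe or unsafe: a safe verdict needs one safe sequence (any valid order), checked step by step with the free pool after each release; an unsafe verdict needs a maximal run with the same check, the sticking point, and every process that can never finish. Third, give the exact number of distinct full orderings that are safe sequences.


(1) Outstanding need per process (order res1, res3, res4):
  task-6: (5, 2, 6)
  task-1: (3, 1, 4)
  task-7: (8, 2, 6)
  task-4: (3, 1, 2)
(2) SAFE, for example via the order task-4, task-1, task-6, task-7.
Key observation: at task-4 the run first touches a limit — (3, 1, 2) against (3, 2, 3), exact on a resource it actually requests.
Step-by-step check:
  pool = (3, 2, 3)
  run task-4 (needs (3, 1, 2), free (3, 2, 3)); after release of (1, 0, 2) the pool is (4, 2, 5)
  run task-1 (needs (3, 1, 4), free (4, 2, 5)); after release of (1, 0, 1) the pool is (5, 2, 6)
  run task-6 (needs (5, 2, 6), free (5, 2, 6)); after release of (3, 0, 0) the pool is (8, 2, 6)
  run task-7 (needs (8, 2, 6), free (8, 2, 6)); after release of (3, 2, 0) the pool is (11, 4, 6)
(3) The exact count: 1 of the possible complete orderings is a safe sequence.


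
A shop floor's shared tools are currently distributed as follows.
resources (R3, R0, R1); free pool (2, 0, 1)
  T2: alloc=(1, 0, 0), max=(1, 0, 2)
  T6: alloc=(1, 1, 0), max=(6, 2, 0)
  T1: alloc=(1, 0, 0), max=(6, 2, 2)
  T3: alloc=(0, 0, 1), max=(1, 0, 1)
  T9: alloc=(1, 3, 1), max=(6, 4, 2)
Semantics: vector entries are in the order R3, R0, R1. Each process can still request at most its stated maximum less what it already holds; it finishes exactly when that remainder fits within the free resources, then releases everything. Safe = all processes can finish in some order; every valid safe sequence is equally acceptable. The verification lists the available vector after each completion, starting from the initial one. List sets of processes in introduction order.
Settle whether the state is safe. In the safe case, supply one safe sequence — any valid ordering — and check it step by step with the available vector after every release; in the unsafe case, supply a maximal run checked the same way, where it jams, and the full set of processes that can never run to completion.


The state is UNSAFE.
Key observation: R3 is the bottleneck — with T3, T2 done the pool holds (3, 0, 2), short of every remaining need.
A maximal execution: T3, T2 — then nothing else fits. Step-by-step check:
  pool = (2, 0, 1)
  T3 needs (1, 0, 0) <= (2, 0, 1) -> finishes; pool += (0, 0, 1) = (2, 0, 2)
  T2 needs (0, 0, 2) <= (2, 0, 2) -> finishes; pool += (1, 0, 0) = (3, 0, 2)
  blocked: T6 wants (5, 1, 0), pool (3, 0, 2) — not enough R3 and R0
  blocked: T1 wants (5, 2, 2), pool (3, 0, 2) — not enough R3 and R0
  blocked: T9 wants (5, 1, 1), pool (3, 0, 2) — not enough R3 and R0
Permanently blocked: T6, T1 and T9.
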